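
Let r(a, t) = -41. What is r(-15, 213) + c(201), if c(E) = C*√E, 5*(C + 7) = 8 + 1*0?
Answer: -41 - 27*√201/5 ≈ -117.56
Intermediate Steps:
C = -27/5 (C = -7 + (8 + 1*0)/5 = -7 + (8 + 0)/5 = -7 + (⅕)*8 = -7 + 8/5 = -27/5 ≈ -5.4000)
c(E) = -27*√E/5
r(-15, 213) + c(201) = -41 - 27*√201/5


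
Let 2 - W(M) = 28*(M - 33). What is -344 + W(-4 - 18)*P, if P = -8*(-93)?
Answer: 1146904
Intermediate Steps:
P = 744
W(M) = 926 - 28*M (W(M) = 2 - 28*(M - 33) = 2 - 28*(-33 + M) = 2 - (-924 + 28*M) = 2 + (924 - 28*M) = 926 - 28*M)
-344 + W(-4 - 18)*P = -344 + (926 - 28*(-4 - 18))*744 = -344 + (926 - 28*(-22))*744 = -344 + (926 + 616)*744 = -344 + 1542*744 = -344 + 1147248 = 1146904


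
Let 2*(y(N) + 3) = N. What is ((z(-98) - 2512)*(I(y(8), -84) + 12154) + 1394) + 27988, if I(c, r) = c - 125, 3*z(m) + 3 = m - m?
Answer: -30202008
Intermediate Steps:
y(N) = -3 + N/2
z(m) = -1 (z(m) = -1 + (m - m)/3 = -1 + (⅓)*0 = -1 + 0 = -1)
I(c, r) = -125 + c
((z(-98) - 2512)*(I(y(8), -84) + 12154) + 1394) + 27988 = ((-1 - 2512)*((-125 + (-3 + (½)*8)) + 12154) + 1394) + 27988 = (-2513*((-125 + (-3 + 4)) + 12154) + 1394) + 27988 = (-2513*((-125 + 1) + 12154) + 1394) + 27988 = (-2513*(-124 + 12154) + 1394) + 27988 = (-2513*12030 + 1394) + 27988 = (-30231390 + 1394) + 27988 = -30229996 + 27988 = -30202008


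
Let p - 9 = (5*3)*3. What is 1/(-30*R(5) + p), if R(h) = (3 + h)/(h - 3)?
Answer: -1/66 ≈ -0.015152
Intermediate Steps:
p = 54 (p = 9 + (5*3)*3 = 9 + 15*3 = 9 + 45 = 54)
R(h) = (3 + h)/(-3 + h)
1/(-30*R(5) + p) = 1/(-30*(3 + 5)/(-3 + 5) + 54) = 1/(-30*8/2 + 54) = 1/(-15*8 + 54) = 1/(-30*4 + 54) = 1/(-120 + 54) = 1/(-66) = -1/66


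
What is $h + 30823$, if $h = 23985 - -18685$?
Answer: $73493$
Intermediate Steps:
$h = 42670$ ($h = 23985 + 18685 = 42670$)
$h + 30823 = 42670 + 30823 = 73493$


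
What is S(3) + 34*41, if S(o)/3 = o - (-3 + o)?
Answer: 1403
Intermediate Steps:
S(o) = 9 (S(o) = 3*(o - (-3 + o)) = 3*(o + (3 - o)) = 3*3 = 9)
S(3) + 34*41 = 9 + 34*41 = 9 + 1394 = 1403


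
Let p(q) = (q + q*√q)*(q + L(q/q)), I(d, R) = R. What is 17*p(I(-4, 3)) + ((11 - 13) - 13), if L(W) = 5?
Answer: 393 + 408*√3 ≈ 1099.7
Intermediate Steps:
p(q) = (5 + q)*(q + q^(3/2)) (p(q) = (q + q*√q)*(q + 5) = (q + q^(3/2))*(5 + q) = (5 + q)*(q + q^(3/2)))
17*p(I(-4, 3)) + ((11 - 13) - 13) = 17*(3² + 3^(5/2) + 5*3 + 5*3^(3/2)) + ((11 - 13) - 13) = 17*(9 + 9*√3 + 15 + 5*(3*√3)) + (-2 - 13) = 17*(9 + 9*√3 + 15 + 15*√3) - 15 = 17*(24 + 24*√3) - 15 = (408 + 408*√3) - 15 = 393 + 408*√3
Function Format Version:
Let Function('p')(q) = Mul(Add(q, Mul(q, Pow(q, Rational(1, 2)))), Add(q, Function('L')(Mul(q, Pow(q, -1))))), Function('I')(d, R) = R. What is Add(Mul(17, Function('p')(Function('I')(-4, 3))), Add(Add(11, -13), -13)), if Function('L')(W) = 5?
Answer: Add(393, Mul(408, Pow(3, Rational(1, 2)))) ≈ 1099.7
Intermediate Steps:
Function('p')(q) = Mul(Add(5, q), Add(q, Pow(q, Rational(3, 2)))) (Function('p')(q) = Mul(Add(q, Mul(q, Pow(q, Rational(1, 2)))), Add(q, 5)) = Mul(Add(q, Pow(q, Rational(3, 2))), Add(5, q)) = Mul(Add(5, q), Add(q, Pow(q, Rational(3, 2)))))
Add(Mul(17, Function('p')(Function('I')(-4, 3))), Add(Add(11, -13), -13)) = Add(Mul(17, Add(Pow(3, 2), Pow(3, Rational(5, 2)), Mul(5, 3), Mul(5, Pow(3, Rational(3, 2))))), Add(Add(11, -13), -13)) = Add(Mul(17, Add(9, Mul(9, Pow(3, Rational(1, 2))), 15, Mul(5, Mul(3, Pow(3, Rational(1, 2)))))), Add(-2, -13)) = Add(Mul(17, Add(9, Mul(9, Pow(3, Rational(1, 2))), 15, Mul(15, Pow(3, Rational(1, 2))))), -15) = Add(Mul(17, Add(24, Mul(24, Pow(3, Rational(1, 2))))), -15) = Add(Add(408, Mul(408, Pow(3, Rational(1, 2)))), -15) = Add(393, Mul(408, Pow(3, Rational(1, 2))))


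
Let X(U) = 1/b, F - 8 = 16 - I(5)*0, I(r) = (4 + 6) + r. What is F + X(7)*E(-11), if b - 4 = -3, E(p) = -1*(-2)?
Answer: 26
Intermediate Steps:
E(p) = 2
I(r) = 10 + r
b = 1 (b = 4 - 3 = 1)
F = 24 (F = 8 + (16 - (10 + 5)*0) = 8 + (16 - 15*0) = 8 + (16 - 1*0) = 8 + (16 + 0) = 8 + 16 = 24)
X(U) = 1 (X(U) = 1/1 = 1)
F + X(7)*E(-11) = 24 + 1*2 = 24 + 2 = 26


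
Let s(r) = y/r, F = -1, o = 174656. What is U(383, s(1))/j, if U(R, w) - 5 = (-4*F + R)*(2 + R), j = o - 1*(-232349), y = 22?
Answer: 29800/81401 ≈ 0.36609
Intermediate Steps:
j = 407005 (j = 174656 - 1*(-232349) = 174656 + 232349 = 407005)
s(r) = 22/r
U(R, w) = 5 + (2 + R)*(4 + R) (U(R, w) = 5 + (-4*(-1) + R)*(2 + R) = 5 + (4 + R)*(2 + R) = 5 + (2 + R)*(4 + R))
U(383, s(1))/j = (13 + 383**2 + 6*383)/407005 = (13 + 146689 + 2298)*(1/407005) = 149000*(1/407005) = 29800/81401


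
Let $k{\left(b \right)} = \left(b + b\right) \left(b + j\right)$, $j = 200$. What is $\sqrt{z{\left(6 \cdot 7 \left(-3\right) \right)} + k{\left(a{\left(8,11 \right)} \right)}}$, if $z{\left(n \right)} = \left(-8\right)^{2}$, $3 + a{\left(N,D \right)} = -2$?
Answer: $i \sqrt{1886} \approx 43.428 i$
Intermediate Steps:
$a{\left(N,D \right)} = -5$ ($a{\left(N,D \right)} = -3 - 2 = -5$)
$z{\left(n \right)} = 64$
$k{\left(b \right)} = 2 b \left(200 + b\right)$ ($k{\left(b \right)} = \left(b + b\right) \left(b + 200\right) = 2 b \left(200 + b\right)$)
$\sqrt{z{\left(6 \cdot 7 \left(-3\right) \right)} + k{\left(a{\left(8,11 \right)} \right)}} = \sqrt{64 + 2 \left(-5\right) \left(200 - 5\right)} = \sqrt{64 + 2 \left(-5\right) 195} = \sqrt{64 - 1950} = \sqrt{-1886} = i \sqrt{1886}$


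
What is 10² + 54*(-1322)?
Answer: -71288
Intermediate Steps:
10² + 54*(-1322) = 100 - 71388 = -71288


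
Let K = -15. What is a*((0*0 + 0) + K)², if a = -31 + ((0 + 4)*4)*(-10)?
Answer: -42975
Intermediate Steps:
a = -191 (a = -31 + (4*4)*(-10) = -31 + 16*(-10) = -31 - 160 = -191)
a*((0*0 + 0) + K)² = -191*((0*0 + 0) - 15)² = -191*((0 + 0) - 15)² = -191*(0 - 15)² = -191*(-15)² = -191*225 = -42975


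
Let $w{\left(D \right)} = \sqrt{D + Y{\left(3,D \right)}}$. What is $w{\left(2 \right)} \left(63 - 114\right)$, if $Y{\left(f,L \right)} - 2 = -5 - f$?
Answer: $- 102 i \approx - 102.0 i$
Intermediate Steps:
$Y{\left(f,L \right)} = -3 - f$ ($Y{\left(f,L \right)} = 2 - \left(5 + f\right) = -3 - f$)
$w{\left(D \right)} = \sqrt{-6 + D}$ ($w{\left(D \right)} = \sqrt{D - 6} = \sqrt{-6 + D}$)
$w{\left(2 \right)} \left(63 - 114\right) = \sqrt{-6 + 2} \left(63 - 114\right) = \sqrt{-4} \left(-51\right) = 2 i \left(-51\right) = - 102 i$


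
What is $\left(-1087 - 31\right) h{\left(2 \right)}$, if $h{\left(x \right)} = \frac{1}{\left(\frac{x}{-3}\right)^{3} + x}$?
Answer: $- \frac{15093}{23} \approx -656.22$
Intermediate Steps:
$h{\left(x \right)} = \frac{1}{x - \frac{x^{3}}{27}}$ ($h{\left(x \right)} = \frac{1}{\left(x \left(- \frac{1}{3}\right)\right)^{3} + x} = \frac{1}{\left(- \frac{x}{3}\right)^{3} + x} = \frac{1}{- \frac{x^{3}}{27} + x} = \frac{1}{x - \frac{x^{3}}{27}}$)
$\left(-1087 - 31\right) h{\left(2 \right)} = \left(-1087 - 31\right) \left(- \frac{27}{2 \left(-27 + 2^{2}\right)}\right) = - 1118 \left(\left(-27\right) \frac{1}{2} \frac{1}{-27 + 4}\right) = - 1118 \left(\left(-27\right) \frac{1}{2} \frac{1}{-23}\right) = - 1118 \left(\left(-27\right) \frac{1}{2} \left(- \frac{1}{23}\right)\right) = \left(-1118\right) \frac{27}{46} = - \frac{15093}{23}$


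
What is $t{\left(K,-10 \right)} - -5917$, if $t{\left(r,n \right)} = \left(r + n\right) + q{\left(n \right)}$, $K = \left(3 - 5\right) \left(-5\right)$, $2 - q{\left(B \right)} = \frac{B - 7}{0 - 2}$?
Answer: $\frac{11821}{2} \approx 5910.5$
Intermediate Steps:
$q{\left(B \right)} = - \frac{3}{2} + \frac{B}{2}$ ($q{\left(B \right)} = 2 - \frac{B - 7}{0 - 2} = 2 - \frac{-7 + B}{-2} = 2 - \left(-7 + B\right) \left(- \frac{1}{2}\right) = 2 - \left(\frac{7}{2} - \frac{B}{2}\right) = 2 + \left(- \frac{7}{2} + \frac{B}{2}\right) = - \frac{3}{2} + \frac{B}{2}$)
$K = 10$ ($K = \left(-2\right) \left(-5\right) = 10$)
$t{\left(r,n \right)} = - \frac{3}{2} + r + \frac{3 n}{2}$ ($t{\left(r,n \right)} = \left(r + n\right) + \left(- \frac{3}{2} + \frac{n}{2}\right) = \left(n + r\right) + \left(- \frac{3}{2} + \frac{n}{2}\right) = - \frac{3}{2} + r + \frac{3 n}{2}$)
$t{\left(K,-10 \right)} - -5917 = \left(- \frac{3}{2} + 10 + \frac{3}{2} \left(-10\right)\right) - -5917 = \left(- \frac{3}{2} + 10 - 15\right) + 5917 = - \frac{13}{2} + 5917 = \frac{11821}{2}$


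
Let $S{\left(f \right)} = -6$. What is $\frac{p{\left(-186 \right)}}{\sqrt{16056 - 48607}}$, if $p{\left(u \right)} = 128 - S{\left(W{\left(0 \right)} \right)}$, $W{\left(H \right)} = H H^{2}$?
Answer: $- \frac{134 i \sqrt{32551}}{32551} \approx - 0.74272 i$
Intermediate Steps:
$W{\left(H \right)} = H^{3}$
$p{\left(u \right)} = 134$ ($p{\left(u \right)} = 128 - -6 = 128 + 6 = 134$)
$\frac{p{\left(-186 \right)}}{\sqrt{16056 - 48607}} = \frac{134}{\sqrt{16056 - 48607}} = \frac{134}{\sqrt{-32551}} = \frac{134}{i \sqrt{32551}} = 134 \left(- \frac{i \sqrt{32551}}{32551}\right) = - \frac{134 i \sqrt{32551}}{32551}$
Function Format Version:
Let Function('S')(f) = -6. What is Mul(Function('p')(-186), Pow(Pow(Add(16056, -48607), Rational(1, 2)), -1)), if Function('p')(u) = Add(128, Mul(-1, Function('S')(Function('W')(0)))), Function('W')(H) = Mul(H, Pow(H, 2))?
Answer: Mul(Rational(-134, 32551), I, Pow(32551, Rational(1, 2))) ≈ Mul(-0.74272, I)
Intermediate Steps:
Function('W')(H) = Pow(H, 3)
Function('p')(u) = 134 (Function('p')(u) = Add(128, Mul(-1, -6)) = Add(128, 6) = 134)
Mul(Function('p')(-186), Pow(Pow(Add(16056, -48607), Rational(1, 2)), -1)) = Mul(134, Pow(Pow(Add(16056, -48607), Rational(1, 2)), -1)) = Mul(134, Pow(Pow(-32551, Rational(1, 2)), -1)) = Mul(134, Pow(Mul(I, Pow(32551, Rational(1, 2))), -1)) = Mul(134, Mul(Rational(-1, 32551), I, Pow(32551, Rational(1, 2)))) = Mul(Rational(-134, 32551), I, Pow(32551, Rational(1, 2)))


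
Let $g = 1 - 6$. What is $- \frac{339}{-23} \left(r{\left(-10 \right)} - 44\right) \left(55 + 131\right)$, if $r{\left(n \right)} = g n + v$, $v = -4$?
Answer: $\frac{126108}{23} \approx 5483.0$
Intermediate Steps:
$g = -5$ ($g = 1 - 6 = -5$)
$r{\left(n \right)} = -4 - 5 n$ ($r{\left(n \right)} = - 5 n - 4 = -4 - 5 n$)
$- \frac{339}{-23} \left(r{\left(-10 \right)} - 44\right) \left(55 + 131\right) = - \frac{339}{-23} \left(\left(-4 - -50\right) - 44\right) \left(55 + 131\right) = \left(-339\right) \left(- \frac{1}{23}\right) \left(\left(-4 + 50\right) - 44\right) 186 = \frac{339 \left(46 - 44\right) 186}{23} = \frac{339 \cdot 2 \cdot 186}{23} = \frac{339}{23} \cdot 372 = \frac{126108}{23}$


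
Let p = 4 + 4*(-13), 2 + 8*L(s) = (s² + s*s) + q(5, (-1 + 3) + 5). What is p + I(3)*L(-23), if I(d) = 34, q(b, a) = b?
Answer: 17845/4 ≈ 4461.3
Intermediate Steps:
L(s) = 3/8 + s²/4 (L(s) = -¼ + ((s² + s*s) + 5)/8 = -¼ + ((s² + s²) + 5)/8 = -¼ + (2*s² + 5)/8 = -¼ + (5 + 2*s²)/8 = -¼ + (5/8 + s²/4) = 3/8 + s²/4)
p = -48 (p = 4 - 52 = -48)
p + I(3)*L(-23) = -48 + 34*(3/8 + (¼)*(-23)²) = -48 + 34*(3/8 + (¼)*529) = -48 + 34*(3/8 + 529/4) = -48 + 34*(1061/8) = -48 + 18037/4 = 17845/4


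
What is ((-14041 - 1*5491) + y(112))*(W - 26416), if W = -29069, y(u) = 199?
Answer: 1072691505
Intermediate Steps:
((-14041 - 1*5491) + y(112))*(W - 26416) = ((-14041 - 1*5491) + 199)*(-29069 - 26416) = ((-14041 - 5491) + 199)*(-55485) = (-19532 + 199)*(-55485) = -19333*(-55485) = 1072691505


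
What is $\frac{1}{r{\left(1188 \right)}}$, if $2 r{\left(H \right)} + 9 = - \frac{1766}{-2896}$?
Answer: $- \frac{2896}{12149} \approx -0.23837$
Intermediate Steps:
$r{\left(H \right)} = - \frac{12149}{2896}$ ($r{\left(H \right)} = - \frac{9}{2} + \frac{\left(-1766\right) \frac{1}{-2896}}{2} = - \frac{9}{2} + \frac{\left(-1766\right) \left(- \frac{1}{2896}\right)}{2} = - \frac{9}{2} + \frac{1}{2} \cdot \frac{883}{1448} = - \frac{9}{2} + \frac{883}{2896} = - \frac{12149}{2896}$)
$\frac{1}{r{\left(1188 \right)}} = \frac{1}{- \frac{12149}{2896}} = - \frac{2896}{12149}$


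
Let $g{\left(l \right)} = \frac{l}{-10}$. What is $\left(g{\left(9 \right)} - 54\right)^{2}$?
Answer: $\frac{301401}{100} \approx 3014.0$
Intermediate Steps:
$g{\left(l \right)} = - \frac{l}{10}$ ($g{\left(l \right)} = l \left(- \frac{1}{10}\right) = - \frac{l}{10}$)
$\left(g{\left(9 \right)} - 54\right)^{2} = \left(\left(- \frac{1}{10}\right) 9 - 54\right)^{2} = \left(- \frac{9}{10} - 54\right)^{2} = \left(- \frac{549}{10}\right)^{2} = \frac{301401}{100}$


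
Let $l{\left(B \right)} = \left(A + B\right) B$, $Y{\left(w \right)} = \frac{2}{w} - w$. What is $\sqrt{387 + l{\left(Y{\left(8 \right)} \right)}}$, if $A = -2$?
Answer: $\frac{\sqrt{7401}}{4} \approx 21.507$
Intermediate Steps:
$Y{\left(w \right)} = - w + \frac{2}{w}$
$l{\left(B \right)} = B \left(-2 + B\right)$ ($l{\left(B \right)} = \left(-2 + B\right) B = B \left(-2 + B\right)$)
$\sqrt{387 + l{\left(Y{\left(8 \right)} \right)}} = \sqrt{387 + \left(\left(-1\right) 8 + \frac{2}{8}\right) \left(-2 + \left(\left(-1\right) 8 + \frac{2}{8}\right)\right)} = \sqrt{387 + \left(-8 + 2 \cdot \frac{1}{8}\right) \left(-2 + \left(-8 + 2 \cdot \frac{1}{8}\right)\right)} = \sqrt{387 + \left(-8 + \frac{1}{4}\right) \left(-2 + \left(-8 + \frac{1}{4}\right)\right)} = \sqrt{387 - \frac{31 \left(-2 - \frac{31}{4}\right)}{4}} = \sqrt{387 - - \frac{1209}{16}} = \sqrt{387 + \frac{1209}{16}} = \sqrt{\frac{7401}{16}} = \frac{\sqrt{7401}}{4}$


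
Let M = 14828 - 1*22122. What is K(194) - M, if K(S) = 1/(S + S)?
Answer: 2830073/388 ≈ 7294.0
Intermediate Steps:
K(S) = 1/(2*S)
M = -7294 (M = 14828 - 22122 = -7294)
K(194) - M = (½)/194 - 1*(-7294) = (½)*(1/194) + 7294 = 1/388 + 7294 = 2830073/388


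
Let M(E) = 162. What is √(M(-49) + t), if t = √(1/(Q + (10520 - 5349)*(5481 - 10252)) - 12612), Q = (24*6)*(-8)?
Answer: √(98610572651911938 + 24671993*I*√7677015693147593981)/24671993 ≈ 13.4 + 4.1904*I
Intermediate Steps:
Q = -1152 (Q = 144*(-8) = -1152)
t = I*√7677015693147593981/24671993 (t = √(1/(-1152 + (10520 - 5349)*(5481 - 10252)) - 12612) = √(1/(-1152 + 5171*(-4771)) - 12612) = √(1/(-1152 - 24670841) - 12612) = √(1/(-24671993) - 12612) = √(-1/24671993 - 12612) = √(-311163175717/24671993) = I*√7677015693147593981/24671993 ≈ 112.3*I)
√(M(-49) + t) = √(162 + I*√7677015693147593981/24671993)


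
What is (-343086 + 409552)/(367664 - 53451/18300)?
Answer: 405442600/2242732583 ≈ 0.18078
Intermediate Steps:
(-343086 + 409552)/(367664 - 53451/18300) = 66466/(367664 - 53451*1/18300) = 66466/(367664 - 17817/6100) = 66466/(2242732583/6100) = 66466*(6100/2242732583) = 405442600/2242732583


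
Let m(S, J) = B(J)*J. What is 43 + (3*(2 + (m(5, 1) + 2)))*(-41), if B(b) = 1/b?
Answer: -572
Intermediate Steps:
m(S, J) = 1 (m(S, J) = J/J = 1)
43 + (3*(2 + (m(5, 1) + 2)))*(-41) = 43 + (3*(2 + (1 + 2)))*(-41) = 43 + (3*(2 + 3))*(-41) = 43 + (3*5)*(-41) = 43 + 15*(-41) = 43 - 615 = -572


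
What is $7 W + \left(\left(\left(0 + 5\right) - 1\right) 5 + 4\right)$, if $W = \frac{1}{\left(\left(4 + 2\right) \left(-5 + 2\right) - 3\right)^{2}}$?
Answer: $\frac{1513}{63} \approx 24.016$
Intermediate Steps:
$W = \frac{1}{441}$ ($W = \frac{1}{\left(6 \left(-3\right) - 3\right)^{2}} = \frac{1}{\left(-18 - 3\right)^{2}} = \frac{1}{\left(-21\right)^{2}} = \frac{1}{441} \approx 0.0022676$)
$7 W + \left(\left(\left(0 + 5\right) - 1\right) 5 + 4\right) = 7 \cdot \frac{1}{441} + \left(\left(\left(0 + 5\right) - 1\right) 5 + 4\right) = \frac{1}{63} + \left(\left(5 - 1\right) 5 + 4\right) = \frac{1}{63} + \left(4 \cdot 5 + 4\right) = \frac{1}{63} + \left(20 + 4\right) = \frac{1}{63} + 24 = \frac{1513}{63}$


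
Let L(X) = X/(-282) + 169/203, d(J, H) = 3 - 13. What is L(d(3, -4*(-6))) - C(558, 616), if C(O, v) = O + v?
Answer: -33578558/28623 ≈ -1173.1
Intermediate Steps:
d(J, H) = -10
L(X) = 169/203 - X/282 (L(X) = X*(-1/282) + 169*(1/203) = -X/282 + 169/203 = 169/203 - X/282)
L(d(3, -4*(-6))) - C(558, 616) = (169/203 - 1/282*(-10)) - (558 + 616) = (169/203 + 5/141) - 1*1174 = 24844/28623 - 1174 = -33578558/28623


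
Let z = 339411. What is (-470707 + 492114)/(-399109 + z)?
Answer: -21407/59698 ≈ -0.35859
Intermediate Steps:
(-470707 + 492114)/(-399109 + z) = (-470707 + 492114)/(-399109 + 339411) = 21407/(-59698) = 21407*(-1/59698) = -21407/59698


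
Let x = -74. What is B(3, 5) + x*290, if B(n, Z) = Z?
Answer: -21455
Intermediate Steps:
B(3, 5) + x*290 = 5 - 74*290 = 5 - 21460 = -21455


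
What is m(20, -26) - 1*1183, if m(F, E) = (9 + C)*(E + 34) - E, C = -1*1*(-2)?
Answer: -1069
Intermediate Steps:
C = 2 (C = -1*(-2) = 2)
m(F, E) = 374 + 10*E (m(F, E) = (9 + 2)*(E + 34) - E = 11*(34 + E) - E = (374 + 11*E) - E = 374 + 10*E)
m(20, -26) - 1*1183 = (374 + 10*(-26)) - 1*1183 = (374 - 260) - 1183 = 114 - 1183 = -1069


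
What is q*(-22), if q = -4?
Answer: 88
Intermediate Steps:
q*(-22) = -4*(-22) = 88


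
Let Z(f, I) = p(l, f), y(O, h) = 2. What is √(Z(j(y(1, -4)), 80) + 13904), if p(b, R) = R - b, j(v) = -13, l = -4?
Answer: √13895 ≈ 117.88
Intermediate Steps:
Z(f, I) = 4 + f (Z(f, I) = f - 1*(-4) = f + 4 = 4 + f)
√(Z(j(y(1, -4)), 80) + 13904) = √((4 - 13) + 13904) = √(-9 + 13904) = √13895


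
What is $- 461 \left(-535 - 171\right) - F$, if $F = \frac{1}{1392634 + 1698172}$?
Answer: $\frac{1005952265595}{3090806} \approx 3.2547 \cdot 10^{5}$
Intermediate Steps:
$F = \frac{1}{3090806} \approx 3.2354 \cdot 10^{-7}$
$- 461 \left(-535 - 171\right) - F = - 461 \left(-535 - 171\right) - \frac{1}{3090806} = \left(-461\right) \left(-706\right) - \frac{1}{3090806} = 325466 - \frac{1}{3090806} = \frac{1005952265595}{3090806}$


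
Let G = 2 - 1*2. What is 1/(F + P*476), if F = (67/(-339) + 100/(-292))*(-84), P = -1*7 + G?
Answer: -8249/27111420 ≈ -0.00030426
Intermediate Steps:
G = 0 (G = 2 - 2 = 0)
P = -7 (P = -1*7 + 0 = -7 + 0 = -7)
F = 374248/8249 (F = (67*(-1/339) + 100*(-1/292))*(-84) = (-67/339 - 25/73)*(-84) = -13366/24747*(-84) = 374248/8249 ≈ 45.369)
1/(F + P*476) = 1/(374248/8249 - 7*476) = 1/(374248/8249 - 3332) = 1/(-27111420/8249) = -8249/27111420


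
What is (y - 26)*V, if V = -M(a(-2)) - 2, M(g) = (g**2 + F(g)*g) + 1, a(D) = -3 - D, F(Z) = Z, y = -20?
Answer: 230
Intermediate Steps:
M(g) = 1 + 2*g**2 (M(g) = (g**2 + g*g) + 1 = (g**2 + g**2) + 1 = 2*g**2 + 1 = 1 + 2*g**2)
V = -5 (V = -(1 + 2*(-3 - 1*(-2))**2) - 2 = -(1 + 2*(-3 + 2)**2) - 2 = -(1 + 2*(-1)**2) - 2 = -(1 + 2*1) - 2 = -(1 + 2) - 2 = -1*3 - 2 = -3 - 2 = -5)
(y - 26)*V = (-20 - 26)*(-5) = -46*(-5) = 230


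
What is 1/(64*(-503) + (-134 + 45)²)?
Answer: -1/24271 ≈ -4.1201e-5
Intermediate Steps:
1/(64*(-503) + (-134 + 45)²) = 1/(-32192 + (-89)²) = 1/(-32192 + 7921) = 1/(-24271) = -1/24271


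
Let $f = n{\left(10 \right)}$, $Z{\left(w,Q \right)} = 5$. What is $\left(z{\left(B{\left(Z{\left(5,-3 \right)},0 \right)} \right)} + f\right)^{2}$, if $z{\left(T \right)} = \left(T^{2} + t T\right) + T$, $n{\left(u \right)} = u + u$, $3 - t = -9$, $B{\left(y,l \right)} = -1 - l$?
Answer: $64$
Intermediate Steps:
$t = 12$ ($t = 3 - -9 = 3 + 9 = 12$)
$n{\left(u \right)} = 2 u$
$z{\left(T \right)} = T^{2} + 13 T$ ($z{\left(T \right)} = \left(T^{2} + 12 T\right) + T = T^{2} + 13 T$)
$f = 20$ ($f = 2 \cdot 10 = 20$)
$\left(z{\left(B{\left(Z{\left(5,-3 \right)},0 \right)} \right)} + f\right)^{2} = \left(\left(-1 - 0\right) \left(13 - 1\right) + 20\right)^{2} = \left(\left(-1 + 0\right) \left(13 + \left(-1 + 0\right)\right) + 20\right)^{2} = \left(- (13 - 1) + 20\right)^{2} = \left(\left(-1\right) 12 + 20\right)^{2} = \left(-12 + 20\right)^{2} = 8^{2} = 64$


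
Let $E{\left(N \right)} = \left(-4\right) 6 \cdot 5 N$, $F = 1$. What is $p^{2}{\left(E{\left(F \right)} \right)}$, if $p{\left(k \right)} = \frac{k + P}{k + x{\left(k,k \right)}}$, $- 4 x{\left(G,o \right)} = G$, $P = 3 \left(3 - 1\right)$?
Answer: $\frac{361}{225} \approx 1.6044$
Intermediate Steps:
$P = 6$ ($P = 3 \cdot 2 = 6$)
$x{\left(G,o \right)} = - \frac{G}{4}$
$E{\left(N \right)} = - 120 N$ ($E{\left(N \right)} = \left(-24\right) 5 N = - 120 N$)
$p{\left(k \right)} = \frac{4 \left(6 + k\right)}{3 k}$ ($p{\left(k \right)} = \frac{k + 6}{k - \frac{k}{4}} = \frac{6 + k}{\frac{3}{4} k} = \left(6 + k\right) \frac{4}{3 k} = \frac{4 \left(6 + k\right)}{3 k}$)
$p^{2}{\left(E{\left(F \right)} \right)} = \left(\frac{4}{3} + \frac{8}{\left(-120\right) 1}\right)^{2} = \left(\frac{4}{3} + \frac{8}{-120}\right)^{2} = \left(\frac{4}{3} + 8 \left(- \frac{1}{120}\right)\right)^{2} = \left(\frac{4}{3} - \frac{1}{15}\right)^{2} = \left(\frac{19}{15}\right)^{2} = \frac{361}{225}$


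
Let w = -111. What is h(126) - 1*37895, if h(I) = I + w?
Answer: -37880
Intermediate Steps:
h(I) = -111 + I (h(I) = I - 111 = -111 + I)
h(126) - 1*37895 = (-111 + 126) - 1*37895 = 15 - 37895 = -37880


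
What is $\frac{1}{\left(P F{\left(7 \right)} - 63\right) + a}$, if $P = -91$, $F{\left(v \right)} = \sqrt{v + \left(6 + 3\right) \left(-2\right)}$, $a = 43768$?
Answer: $\frac{43705}{1910218116} + \frac{91 i \sqrt{11}}{1910218116} \approx 2.288 \cdot 10^{-5} + 1.58 \cdot 10^{-7} i$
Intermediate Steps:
$F{\left(v \right)} = \sqrt{-18 + v}$ ($F{\left(v \right)} = \sqrt{v + 9 \left(-2\right)} = \sqrt{v - 18} = \sqrt{-18 + v}$)
$\frac{1}{\left(P F{\left(7 \right)} - 63\right) + a} = \frac{1}{\left(- 91 \sqrt{-18 + 7} - 63\right) + 43768} = \frac{1}{\left(- 91 \sqrt{-11} - 63\right) + 43768} = \frac{1}{\left(- 91 i \sqrt{11} - 63\right) + 43768} = \frac{1}{\left(-63 - 91 i \sqrt{11}\right) + 43768} = \frac{1}{43705 - 91 i \sqrt{11}}$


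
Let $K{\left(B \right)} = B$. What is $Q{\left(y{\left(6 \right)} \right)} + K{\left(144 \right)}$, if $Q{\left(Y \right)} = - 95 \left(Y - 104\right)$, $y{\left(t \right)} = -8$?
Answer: $10784$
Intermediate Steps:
$Q{\left(Y \right)} = 9880 - 95 Y$ ($Q{\left(Y \right)} = - 95 \left(-104 + Y\right) = 9880 - 95 Y$)
$Q{\left(y{\left(6 \right)} \right)} + K{\left(144 \right)} = \left(9880 - -760\right) + 144 = \left(9880 + 760\right) + 144 = 10640 + 144 = 10784$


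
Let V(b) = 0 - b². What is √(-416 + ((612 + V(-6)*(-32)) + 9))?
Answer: √1357 ≈ 36.837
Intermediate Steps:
V(b) = -b²
√(-416 + ((612 + V(-6)*(-32)) + 9)) = √(-416 + ((612 - 1*(-6)²*(-32)) + 9)) = √(-416 + ((612 - 1*36*(-32)) + 9)) = √(-416 + ((612 - 36*(-32)) + 9)) = √(-416 + ((612 + 1152) + 9)) = √(-416 + (1764 + 9)) = √(-416 + 1773) = √1357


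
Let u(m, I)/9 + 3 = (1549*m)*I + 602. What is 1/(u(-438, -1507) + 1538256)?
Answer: 1/9203523753 ≈ 1.0865e-10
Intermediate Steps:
u(m, I) = 5391 + 13941*I*m (u(m, I) = -27 + 9*((1549*m)*I + 602) = -27 + 9*(1549*I*m + 602) = -27 + 9*(602 + 1549*I*m) = -27 + (5418 + 13941*I*m) = 5391 + 13941*I*m)
1/(u(-438, -1507) + 1538256) = 1/((5391 + 13941*(-1507)*(-438)) + 1538256) = 1/((5391 + 9201980106) + 1538256) = 1/(9201985497 + 1538256) = 1/9203523753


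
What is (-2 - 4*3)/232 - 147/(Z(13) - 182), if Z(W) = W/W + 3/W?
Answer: 102613/136300 ≈ 0.75285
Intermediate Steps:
Z(W) = 1 + 3/W
(-2 - 4*3)/232 - 147/(Z(13) - 182) = (-2 - 4*3)/232 - 147/((3 + 13)/13 - 182) = (-2 - 12)*(1/232) - 147/((1/13)*16 - 182) = -14*1/232 - 147/(16/13 - 182) = -7/116 - 147/(-2350/13) = -7/116 - 147*(-13/2350) = -7/116 + 1911/2350 = 102613/136300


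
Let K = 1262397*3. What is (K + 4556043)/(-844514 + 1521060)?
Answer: 4171617/338273 ≈ 12.332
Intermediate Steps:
K = 3787191
(K + 4556043)/(-844514 + 1521060) = (3787191 + 4556043)/(-844514 + 1521060) = 8343234/676546 = 8343234*(1/676546) = 4171617/338273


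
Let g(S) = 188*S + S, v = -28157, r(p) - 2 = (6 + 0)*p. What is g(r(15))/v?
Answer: -17388/28157 ≈ -0.61754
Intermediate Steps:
r(p) = 2 + 6*p (r(p) = 2 + (6 + 0)*p = 2 + 6*p)
g(S) = 189*S
g(r(15))/v = (189*(2 + 6*15))/(-28157) = (189*(2 + 90))*(-1/28157) = (189*92)*(-1/28157) = 17388*(-1/28157) = -17388/28157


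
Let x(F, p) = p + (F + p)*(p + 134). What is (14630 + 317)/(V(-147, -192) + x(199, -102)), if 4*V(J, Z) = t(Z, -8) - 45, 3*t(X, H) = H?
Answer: 179364/35881 ≈ 4.9989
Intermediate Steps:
t(X, H) = H/3
V(J, Z) = -143/12 (V(J, Z) = ((1/3)*(-8) - 45)/4 = (-8/3 - 45)/4 = (1/4)*(-143/3) = -143/12)
x(F, p) = p + (134 + p)*(F + p) (x(F, p) = p + (F + p)*(134 + p) = p + (134 + p)*(F + p))
(14630 + 317)/(V(-147, -192) + x(199, -102)) = (14630 + 317)/(-143/12 + ((-102)**2 + 134*199 + 135*(-102) + 199*(-102))) = 14947/(-143/12 + (10404 + 26666 - 13770 - 20298)) = 14947/(-143/12 + 3002) = 14947/(35881/12) = 14947*(12/35881) = 179364/35881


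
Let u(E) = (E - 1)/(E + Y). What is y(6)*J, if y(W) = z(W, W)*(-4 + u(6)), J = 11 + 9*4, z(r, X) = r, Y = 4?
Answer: -987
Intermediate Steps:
J = 47 (J = 11 + 36 = 47)
u(E) = (-1 + E)/(4 + E) (u(E) = (E - 1)/(E + 4) = (-1 + E)/(4 + E))
y(W) = -7*W/2 (y(W) = W*(-4 + (-1 + 6)/(4 + 6)) = W*(-4 + 5/10) = W*(-4 + (1/10)*5) = W*(-4 + 1/2) = W*(-7/2) = -7*W/2)
y(6)*J = -7/2*6*47 = -21*47 = -987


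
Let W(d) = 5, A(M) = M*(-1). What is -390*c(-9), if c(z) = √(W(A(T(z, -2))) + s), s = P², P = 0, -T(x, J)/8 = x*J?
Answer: -390*√5 ≈ -872.07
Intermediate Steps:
T(x, J) = -8*J*x (T(x, J) = -8*x*J = -8*J*x)
A(M) = -M
s = 0 (s = 0² = 0)
c(z) = √5 (c(z) = √(5 + 0) = √5)
-390*c(-9) = -390*√5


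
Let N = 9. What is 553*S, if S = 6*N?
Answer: 29862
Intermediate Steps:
S = 54 (S = 6*9 = 54)
553*S = 553*54 = 29862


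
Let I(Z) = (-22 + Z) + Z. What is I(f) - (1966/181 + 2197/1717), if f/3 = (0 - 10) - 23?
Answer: -72144219/310777 ≈ -232.14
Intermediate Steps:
f = -99 (f = 3*((0 - 10) - 23) = 3*(-10 - 23) = 3*(-33) = -99)
I(Z) = -22 + 2*Z
I(f) - (1966/181 + 2197/1717) = (-22 + 2*(-99)) - (1966/181 + 2197/1717) = (-22 - 198) - (1966*(1/181) + 2197*(1/1717)) = -220 - (1966/181 + 2197/1717) = -220 - 1*3773279/310777 = -220 - 3773279/310777 = -72144219/310777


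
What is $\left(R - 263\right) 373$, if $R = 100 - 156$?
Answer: $-118987$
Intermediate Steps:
$R = -56$
$\left(R - 263\right) 373 = \left(-56 - 263\right) 373 = \left(-319\right) 373 = -118987$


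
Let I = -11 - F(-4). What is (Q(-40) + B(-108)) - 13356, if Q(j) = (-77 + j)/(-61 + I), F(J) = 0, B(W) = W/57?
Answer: -2030153/152 ≈ -13356.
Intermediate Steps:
B(W) = W/57 (B(W) = W*(1/57) = W/57)
I = -11 (I = -11 - 1*0 = -11 + 0 = -11)
Q(j) = 77/72 - j/72 (Q(j) = (-77 + j)/(-61 - 11) = (-77 + j)/(-72) = (-77 + j)*(-1/72) = 77/72 - j/72)
(Q(-40) + B(-108)) - 13356 = ((77/72 - 1/72*(-40)) + (1/57)*(-108)) - 13356 = ((77/72 + 5/9) - 36/19) - 13356 = (13/8 - 36/19) - 13356 = -41/152 - 13356 = -2030153/152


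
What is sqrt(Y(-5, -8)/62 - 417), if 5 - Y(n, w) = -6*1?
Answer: I*sqrt(1602266)/62 ≈ 20.416*I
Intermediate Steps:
Y(n, w) = 11 (Y(n, w) = 5 - (-6) = 5 - 1*(-6) = 5 + 6 = 11)
sqrt(Y(-5, -8)/62 - 417) = sqrt(11/62 - 417) = sqrt(-25843/62) = I*sqrt(1602266)/62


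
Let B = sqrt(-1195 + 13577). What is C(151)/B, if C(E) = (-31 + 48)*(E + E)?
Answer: 17*sqrt(12382)/41 ≈ 46.138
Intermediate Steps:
C(E) = 34*E (C(E) = 17*(2*E) = 34*E)
B = sqrt(12382) ≈ 111.27
C(151)/B = (34*151)/(sqrt(12382)) = 5134*(sqrt(12382)/12382) = 17*sqrt(12382)/41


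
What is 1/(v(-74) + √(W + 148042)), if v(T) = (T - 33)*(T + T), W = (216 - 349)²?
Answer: 15836/250613165 - 53*√59/250613165 ≈ 6.1565e-5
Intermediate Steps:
W = 17689 (W = (-133)² = 17689)
v(T) = 2*T*(-33 + T) (v(T) = (-33 + T)*(2*T) = 2*T*(-33 + T))
1/(v(-74) + √(W + 148042)) = 1/(2*(-74)*(-33 - 74) + √(17689 + 148042)) = 1/(2*(-74)*(-107) + √165731) = 1/(15836 + 53*√59)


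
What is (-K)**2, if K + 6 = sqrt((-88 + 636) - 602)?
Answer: 9*(2 - I*sqrt(6))**2 ≈ -18.0 - 88.182*I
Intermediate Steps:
K = -6 + 3*I*sqrt(6) (K = -6 + sqrt((-88 + 636) - 602) = -6 + sqrt(548 - 602) = -6 + sqrt(-54) = -6 + 3*I*sqrt(6) ≈ -6.0 + 7.3485*I)
(-K)**2 = (-(-6 + 3*I*sqrt(6)))**2 = (6 - 3*I*sqrt(6))**2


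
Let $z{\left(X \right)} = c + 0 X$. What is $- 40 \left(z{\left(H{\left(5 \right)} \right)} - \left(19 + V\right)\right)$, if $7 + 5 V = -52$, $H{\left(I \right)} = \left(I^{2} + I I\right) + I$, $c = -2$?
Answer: $368$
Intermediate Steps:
$H{\left(I \right)} = I + 2 I^{2}$ ($H{\left(I \right)} = \left(I^{2} + I^{2}\right) + I = 2 I^{2} + I = I + 2 I^{2}$)
$V = - \frac{59}{5}$ ($V = - \frac{7}{5} + \frac{1}{5} \left(-52\right) = - \frac{7}{5} - \frac{52}{5} = - \frac{59}{5} \approx -11.8$)
$z{\left(X \right)} = -2$ ($z{\left(X \right)} = -2 + 0 X = -2 + 0 = -2$)
$- 40 \left(z{\left(H{\left(5 \right)} \right)} - \left(19 + V\right)\right) = - 40 \left(-2 - \frac{36}{5}\right) = \left(-40\right) \left(- \frac{46}{5}\right) = 368$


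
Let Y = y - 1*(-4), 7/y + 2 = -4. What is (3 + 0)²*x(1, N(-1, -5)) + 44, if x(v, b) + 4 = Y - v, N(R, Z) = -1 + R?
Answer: 49/2 ≈ 24.500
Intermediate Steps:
y = -7/6 (y = 7/(-2 - 4) = 7/(-6) = 7*(-⅙) = -7/6 ≈ -1.1667)
Y = 17/6 (Y = -7/6 - 1*(-4) = -7/6 + 4 = 17/6 ≈ 2.8333)
x(v, b) = -7/6 - v (x(v, b) = -4 + (17/6 - v) = -7/6 - v)
(3 + 0)²*x(1, N(-1, -5)) + 44 = (3 + 0)²*(-7/6 - 1*1) + 44 = 3²*(-7/6 - 1) + 44 = 9*(-13/6) + 44 = -39/2 + 44 = 49/2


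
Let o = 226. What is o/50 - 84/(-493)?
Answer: 57809/12325 ≈ 4.6904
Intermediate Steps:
o/50 - 84/(-493) = 226/50 - 84/(-493) = 226*(1/50) - 84*(-1/493) = 113/25 + 84/493 = 57809/12325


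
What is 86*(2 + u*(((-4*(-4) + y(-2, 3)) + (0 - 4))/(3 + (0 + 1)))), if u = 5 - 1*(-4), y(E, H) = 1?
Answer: 5375/2 ≈ 2687.5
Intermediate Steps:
u = 9 (u = 5 + 4 = 9)
86*(2 + u*(((-4*(-4) + y(-2, 3)) + (0 - 4))/(3 + (0 + 1)))) = 86*(2 + 9*(((-4*(-4) + 1) + (0 - 4))/(3 + (0 + 1)))) = 86*(2 + 9*(((16 + 1) - 4)/(3 + 1))) = 86*(2 + 9*((17 - 4)/4)) = 86*(2 + 9*(13*(¼))) = 86*(2 + 9*(13/4)) = 86*(2 + 117/4) = 86*(125/4) = 5375/2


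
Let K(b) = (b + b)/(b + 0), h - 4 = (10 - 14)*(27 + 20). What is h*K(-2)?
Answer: -368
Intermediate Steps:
h = -184 (h = 4 + (10 - 14)*(27 + 20) = 4 - 4*47 = 4 - 188 = -184)
K(b) = 2 (K(b) = (2*b)/b = 2)
h*K(-2) = -184*2 = -368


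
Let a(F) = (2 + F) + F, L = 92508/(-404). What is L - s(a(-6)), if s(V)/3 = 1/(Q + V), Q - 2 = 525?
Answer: -11956962/52217 ≈ -228.99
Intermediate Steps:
Q = 527 (Q = 2 + 525 = 527)
L = -23127/101 (L = 92508*(-1/404) = -23127/101 ≈ -228.98)
a(F) = 2 + 2*F
s(V) = 3/(527 + V)
L - s(a(-6)) = -23127/101 - 3/(527 + (2 + 2*(-6))) = -23127/101 - 3/(527 + (2 - 12)) = -23127/101 - 3/(527 - 10) = -23127/101 - 3/517 = -11956962/52217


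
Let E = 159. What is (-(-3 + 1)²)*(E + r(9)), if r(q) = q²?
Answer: -960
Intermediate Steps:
(-(-3 + 1)²)*(E + r(9)) = (-(-3 + 1)²)*(159 + 9²) = (-1*(-2)²)*(159 + 81) = -1*4*240 = -4*240 = -960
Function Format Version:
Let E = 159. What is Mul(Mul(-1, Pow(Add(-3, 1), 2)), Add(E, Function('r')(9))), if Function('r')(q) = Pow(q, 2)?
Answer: -960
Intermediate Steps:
Mul(Mul(-1, Pow(Add(-3, 1), 2)), Add(E, Function('r')(9))) = Mul(Mul(-1, Pow(Add(-3, 1), 2)), Add(159, Pow(9, 2))) = Mul(Mul(-1, Pow(-2, 2)), Add(159, 81)) = Mul(Mul(-1, 4), 240) = Mul(-4, 240) = -960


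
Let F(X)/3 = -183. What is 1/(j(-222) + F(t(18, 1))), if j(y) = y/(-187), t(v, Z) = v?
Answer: -187/102441 ≈ -0.0018254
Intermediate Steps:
j(y) = -y/187 (j(y) = y*(-1/187) = -y/187)
F(X) = -549 (F(X) = 3*(-183) = -549)
1/(j(-222) + F(t(18, 1))) = 1/(-1/187*(-222) - 549) = 1/(222/187 - 549) = 1/(-102441/187) = -187/102441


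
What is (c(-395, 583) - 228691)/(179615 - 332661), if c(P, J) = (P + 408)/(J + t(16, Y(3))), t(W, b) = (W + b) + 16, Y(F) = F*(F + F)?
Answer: 72380695/48439059 ≈ 1.4943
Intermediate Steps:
Y(F) = 2*F² (Y(F) = F*(2*F) = 2*F²)
t(W, b) = 16 + W + b
c(P, J) = (408 + P)/(50 + J) (c(P, J) = (P + 408)/(J + (16 + 16 + 2*3²)) = (408 + P)/(J + (16 + 16 + 2*9)) = (408 + P)/(J + (16 + 16 + 18)) = (408 + P)/(J + 50) = (408 + P)/(50 + J))
(c(-395, 583) - 228691)/(179615 - 332661) = ((408 - 395)/(50 + 583) - 228691)/(179615 - 332661) = (13/633 - 228691)/(-153046) = ((1/633)*13 - 228691)*(-1/153046) = (13/633 - 228691)*(-1/153046) = -144761390/633*(-1/153046) = 72380695/48439059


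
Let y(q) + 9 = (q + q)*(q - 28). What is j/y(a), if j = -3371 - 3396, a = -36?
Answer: -6767/4599 ≈ -1.4714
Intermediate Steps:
y(q) = -9 + 2*q*(-28 + q) (y(q) = -9 + (q + q)*(q - 28) = -9 + (2*q)*(-28 + q) = -9 + 2*q*(-28 + q))
j = -6767
j/y(a) = -6767/(-9 - 56*(-36) + 2*(-36)**2) = -6767/(-9 + 2016 + 2*1296) = -6767/(-9 + 2016 + 2592) = -6767/4599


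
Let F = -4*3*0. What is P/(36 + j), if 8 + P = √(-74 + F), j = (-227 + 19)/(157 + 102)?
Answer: -518/2279 + 259*I*√74/9116 ≈ -0.22729 + 0.24441*I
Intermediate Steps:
j = -208/259 ≈ -0.80309
F = 0 (F = -12*0 = 0)
P = -8 + I*√74 (P = -8 + √(-74 + 0) = -8 + √(-74) = -8 + I*√74 ≈ -8.0 + 8.6023*I)
P/(36 + j) = (-8 + I*√74)/(36 - 208/259) = (-8 + I*√74)/(9116/259) = 259*(-8 + I*√74)/9116 = -518/2279 + 259*I*√74/9116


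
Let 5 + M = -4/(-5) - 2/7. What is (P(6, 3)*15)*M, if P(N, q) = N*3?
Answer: -8478/7 ≈ -1211.1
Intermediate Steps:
P(N, q) = 3*N
M = -157/35 (M = -5 + (-4/(-5) - 2/7) = -5 + (-4*(-⅕) - 2*⅐) = -5 + (⅘ - 2/7) = -5 + 18/35 = -157/35 ≈ -4.4857)
(P(6, 3)*15)*M = ((3*6)*15)*(-157/35) = (18*15)*(-157/35) = 270*(-157/35) = -8478/7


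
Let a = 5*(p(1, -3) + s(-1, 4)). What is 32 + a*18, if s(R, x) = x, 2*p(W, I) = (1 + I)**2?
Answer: 572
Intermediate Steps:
p(W, I) = (1 + I)**2/2
a = 30 (a = 5*((1 - 3)**2/2 + 4) = 5*((1/2)*(-2)**2 + 4) = 5*((1/2)*4 + 4) = 5*(2 + 4) = 5*6 = 30)
32 + a*18 = 32 + 30*18 = 32 + 540 = 572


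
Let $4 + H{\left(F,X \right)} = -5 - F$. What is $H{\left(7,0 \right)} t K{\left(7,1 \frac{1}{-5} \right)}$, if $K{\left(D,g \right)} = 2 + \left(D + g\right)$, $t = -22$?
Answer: $\frac{15488}{5} \approx 3097.6$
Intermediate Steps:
$H{\left(F,X \right)} = -9 - F$ ($H{\left(F,X \right)} = -4 - \left(5 + F\right) = -9 - F$)
$K{\left(D,g \right)} = 2 + D + g$
$H{\left(7,0 \right)} t K{\left(7,1 \frac{1}{-5} \right)} = \left(-9 - 7\right) \left(-22\right) \left(2 + 7 + 1 \frac{1}{-5}\right) = \left(-9 - 7\right) \left(-22\right) \left(2 + 7 + 1 \left(- \frac{1}{5}\right)\right) = \left(-16\right) \left(-22\right) \left(2 + 7 - \frac{1}{5}\right) = 352 \cdot \frac{44}{5} = \frac{15488}{5}$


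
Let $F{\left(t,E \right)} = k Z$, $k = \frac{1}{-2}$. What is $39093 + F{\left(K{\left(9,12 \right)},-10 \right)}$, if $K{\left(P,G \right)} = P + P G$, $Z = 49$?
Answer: $\frac{78137}{2} \approx 39069.0$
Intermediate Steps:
$K{\left(P,G \right)} = P + G P$
$k = - \frac{1}{2} \approx -0.5$
$F{\left(t,E \right)} = - \frac{49}{2}$ ($F{\left(t,E \right)} = \left(- \frac{1}{2}\right) 49 = - \frac{49}{2}$)
$39093 + F{\left(K{\left(9,12 \right)},-10 \right)} = 39093 - \frac{49}{2} = \frac{78137}{2}$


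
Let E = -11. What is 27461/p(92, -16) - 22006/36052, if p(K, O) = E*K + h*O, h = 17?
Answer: -254569919/11572692 ≈ -21.997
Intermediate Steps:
p(K, O) = -11*K + 17*O
27461/p(92, -16) - 22006/36052 = 27461/(-11*92 + 17*(-16)) - 22006/36052 = 27461/(-1012 - 272) - 22006*1/36052 = 27461/(-1284) - 11003/18026 = 27461*(-1/1284) - 11003/18026 = -27461/1284 - 11003/18026 = -254569919/11572692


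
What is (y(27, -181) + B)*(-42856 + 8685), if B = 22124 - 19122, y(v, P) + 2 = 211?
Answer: -109723081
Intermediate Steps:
y(v, P) = 209 (y(v, P) = -2 + 211 = 209)
B = 3002
(y(27, -181) + B)*(-42856 + 8685) = (209 + 3002)*(-42856 + 8685) = 3211*(-34171) = -109723081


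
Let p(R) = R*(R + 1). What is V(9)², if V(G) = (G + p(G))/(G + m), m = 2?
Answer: 81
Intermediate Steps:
p(R) = R*(1 + R)
V(G) = (G + G*(1 + G))/(2 + G) (V(G) = (G + G*(1 + G))/(G + 2) = (G + G*(1 + G))/(2 + G))
V(9)² = 9² = 81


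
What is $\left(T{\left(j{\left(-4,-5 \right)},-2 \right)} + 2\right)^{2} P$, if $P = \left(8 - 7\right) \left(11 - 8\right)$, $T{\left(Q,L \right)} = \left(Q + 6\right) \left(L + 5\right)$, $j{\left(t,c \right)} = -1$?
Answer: $867$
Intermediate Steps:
$T{\left(Q,L \right)} = \left(5 + L\right) \left(6 + Q\right)$ ($T{\left(Q,L \right)} = \left(6 + Q\right) \left(5 + L\right) = \left(5 + L\right) \left(6 + Q\right)$)
$P = 3$ ($P = 1 \cdot 3 = 3$)
$\left(T{\left(j{\left(-4,-5 \right)},-2 \right)} + 2\right)^{2} P = \left(\left(30 + 5 \left(-1\right) + 6 \left(-2\right) - -2\right) + 2\right)^{2} \cdot 3 = \left(\left(30 - 5 - 12 + 2\right) + 2\right)^{2} \cdot 3 = \left(15 + 2\right)^{2} \cdot 3 = 17^{2} \cdot 3 = 289 \cdot 3 = 867$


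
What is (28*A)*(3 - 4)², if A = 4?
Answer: 112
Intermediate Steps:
(28*A)*(3 - 4)² = (28*4)*(3 - 4)² = 112*(-1)² = 112*1 = 112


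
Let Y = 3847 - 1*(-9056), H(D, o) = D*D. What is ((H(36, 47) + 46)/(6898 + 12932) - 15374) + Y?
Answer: -24499294/9915 ≈ -2470.9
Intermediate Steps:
H(D, o) = D²
Y = 12903 (Y = 3847 + 9056 = 12903)
((H(36, 47) + 46)/(6898 + 12932) - 15374) + Y = ((36² + 46)/(6898 + 12932) - 15374) + 12903 = ((1296 + 46)/19830 - 15374) + 12903 = (1342*(1/19830) - 15374) + 12903 = (671/9915 - 15374) + 12903 = -152432539/9915 + 12903 = -24499294/9915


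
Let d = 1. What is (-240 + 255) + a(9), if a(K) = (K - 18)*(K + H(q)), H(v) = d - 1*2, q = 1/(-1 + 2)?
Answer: -57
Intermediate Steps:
q = 1 (q = 1/1 = 1)
H(v) = -1 (H(v) = 1 - 1*2 = 1 - 2 = -1)
a(K) = (-1 + K)*(-18 + K) (a(K) = (K - 18)*(K - 1) = (-18 + K)*(-1 + K) = (-1 + K)*(-18 + K))
(-240 + 255) + a(9) = (-240 + 255) + (18 + 9² - 19*9) = 15 + (18 + 81 - 171) = 15 - 72 = -57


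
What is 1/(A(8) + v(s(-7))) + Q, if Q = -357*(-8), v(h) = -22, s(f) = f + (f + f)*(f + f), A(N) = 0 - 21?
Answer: 122807/43 ≈ 2856.0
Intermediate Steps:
A(N) = -21
s(f) = f + 4*f² (s(f) = f + (2*f)*(2*f) = f + 4*f²)
Q = 2856
1/(A(8) + v(s(-7))) + Q = 1/(-21 - 22) + 2856 = 1/(-43) + 2856 = -1/43 + 2856 = 122807/43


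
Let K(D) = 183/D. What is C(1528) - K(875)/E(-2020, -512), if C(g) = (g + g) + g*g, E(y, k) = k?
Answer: 1047352320183/448000 ≈ 2.3378e+6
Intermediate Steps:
C(g) = g**2 + 2*g (C(g) = 2*g + g**2 = g**2 + 2*g)
C(1528) - K(875)/E(-2020, -512) = 1528*(2 + 1528) - 183/875/(-512) = 1528*1530 - 183*(1/875)*(-1)/512 = 2337840 - 183*(-1)/(875*512) = 2337840 - 1*(-183/448000) = 2337840 + 183/448000 = 1047352320183/448000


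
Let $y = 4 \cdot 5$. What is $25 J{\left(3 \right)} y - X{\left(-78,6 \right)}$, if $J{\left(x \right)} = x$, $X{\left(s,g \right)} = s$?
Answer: $1578$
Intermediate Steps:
$y = 20$
$25 J{\left(3 \right)} y - X{\left(-78,6 \right)} = 25 \cdot 3 \cdot 20 - -78 = 75 \cdot 20 + 78 = 1500 + 78 = 1578$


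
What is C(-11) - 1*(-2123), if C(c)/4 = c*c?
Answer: 2607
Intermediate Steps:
C(c) = 4*c² (C(c) = 4*(c*c) = 4*c²)
C(-11) - 1*(-2123) = 4*(-11)² - 1*(-2123) = 4*121 + 2123 = 484 + 2123 = 2607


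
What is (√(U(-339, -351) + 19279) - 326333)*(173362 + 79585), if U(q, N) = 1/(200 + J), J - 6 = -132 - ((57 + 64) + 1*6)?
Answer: -82544953351 + 252947*√54154658/53 ≈ -8.2510e+10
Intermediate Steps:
J = -253 (J = 6 + (-132 - ((57 + 64) + 1*6)) = 6 + (-132 - (121 + 6)) = 6 + (-132 - 1*127) = 6 + (-132 - 127) = 6 - 259 = -253)
U(q, N) = -1/53 (U(q, N) = 1/(200 - 253) = 1/(-53) = -1/53)
(√(U(-339, -351) + 19279) - 326333)*(173362 + 79585) = (√(-1/53 + 19279) - 326333)*(173362 + 79585) = (√(1021786/53) - 326333)*252947 = (√54154658/53 - 326333)*252947 = (-326333 + √54154658/53)*252947 = -82544953351 + 252947*√54154658/53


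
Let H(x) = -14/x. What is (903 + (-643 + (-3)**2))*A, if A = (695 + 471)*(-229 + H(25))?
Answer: -1800060306/25 ≈ -7.2002e+7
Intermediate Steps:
A = -6691674/25 (A = (695 + 471)*(-229 - 14/25) = 1166*(-229 - 14*1/25) = 1166*(-229 - 14/25) = 1166*(-5739/25) = -6691674/25 ≈ -2.6767e+5)
(903 + (-643 + (-3)**2))*A = (903 + (-643 + (-3)**2))*(-6691674/25) = (903 + (-643 + 9))*(-6691674/25) = (903 - 634)*(-6691674/25) = 269*(-6691674/25) = -1800060306/25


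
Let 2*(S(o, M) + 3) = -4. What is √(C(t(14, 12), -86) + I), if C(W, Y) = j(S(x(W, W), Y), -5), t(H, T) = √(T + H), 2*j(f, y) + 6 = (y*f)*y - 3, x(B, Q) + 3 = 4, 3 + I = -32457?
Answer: I*√32527 ≈ 180.35*I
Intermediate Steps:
I = -32460 (I = -3 - 32457 = -32460)
x(B, Q) = 1 (x(B, Q) = -3 + 4 = 1)
S(o, M) = -5 (S(o, M) = -3 + (½)*(-4) = -3 - 2 = -5)
j(f, y) = -9/2 + f*y²/2 (j(f, y) = -3 + ((y*f)*y - 3)/2 = -3 + ((f*y)*y - 3)/2 = -3 + (f*y² - 3)/2 = -3 + (-3 + f*y²)/2 = -3 + (-3/2 + f*y²/2) = -9/2 + f*y²/2)
t(H, T) = √(H + T)
C(W, Y) = -67 (C(W, Y) = -9/2 + (½)*(-5)*(-5)² = -9/2 + (½)*(-5)*25 = -9/2 - 125/2 = -67)
√(C(t(14, 12), -86) + I) = √(-67 - 32460) = √(-32527) = I*√32527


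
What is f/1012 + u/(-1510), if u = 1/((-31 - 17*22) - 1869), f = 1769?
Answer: 379642942/217184055 ≈ 1.7480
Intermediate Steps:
u = -1/2274 (u = 1/((-31 - 374) - 1869) = 1/(-405 - 1869) = 1/(-2274) = -1/2274 ≈ -0.00043975)
f/1012 + u/(-1510) = 1769/1012 - 1/2274/(-1510) = 1769*(1/1012) - 1/2274*(-1/1510) = 1769/1012 + 1/3433740 = 379642942/217184055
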